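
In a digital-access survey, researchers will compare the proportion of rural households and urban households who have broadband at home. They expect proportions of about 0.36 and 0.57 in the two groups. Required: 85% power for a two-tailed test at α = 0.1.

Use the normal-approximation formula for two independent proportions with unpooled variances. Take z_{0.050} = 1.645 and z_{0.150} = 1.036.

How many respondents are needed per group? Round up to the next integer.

n = (z_{α/2} + z_β)² · [p₁(1−p₁) + p₂(1−p₂)] / (p₁ − p₂)²
  = (1.645 + 1.036)² · (0.36·0.64 + 0.57·0.43) / (-0.21)²
  = (2.681)² · (0.2304 + 0.2451) / 0.0441
  = 7.1878 · 0.4755 / 0.0441
  = 77.50
Round up → n = 78 per group.

n = 78 per group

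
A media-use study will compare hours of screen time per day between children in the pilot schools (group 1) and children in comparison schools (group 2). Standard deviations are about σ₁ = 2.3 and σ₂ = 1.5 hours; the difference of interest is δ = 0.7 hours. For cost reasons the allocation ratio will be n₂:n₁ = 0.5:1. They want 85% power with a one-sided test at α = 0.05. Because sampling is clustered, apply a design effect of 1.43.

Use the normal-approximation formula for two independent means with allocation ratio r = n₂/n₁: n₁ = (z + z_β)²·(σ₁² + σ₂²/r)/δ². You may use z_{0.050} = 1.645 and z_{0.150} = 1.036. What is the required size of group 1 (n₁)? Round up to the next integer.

n₁ = (z_α + z_β)² · (σ₁² + σ₂²/r) / δ²
   = (1.645 + 1.036)² · (2.3² + 1.5²/0.5) / 0.7²
   = 7.1878 · (5.29 + 4.5) / 0.49
   = 7.1878 · 9.79 / 0.49
   = 143.61
Design effect: 1.43 × 143.61 = 205.36.
Round up → n₁ = 206; n₂ = r·n₁ = 0.5 × 206 = 103.

n₁ = 206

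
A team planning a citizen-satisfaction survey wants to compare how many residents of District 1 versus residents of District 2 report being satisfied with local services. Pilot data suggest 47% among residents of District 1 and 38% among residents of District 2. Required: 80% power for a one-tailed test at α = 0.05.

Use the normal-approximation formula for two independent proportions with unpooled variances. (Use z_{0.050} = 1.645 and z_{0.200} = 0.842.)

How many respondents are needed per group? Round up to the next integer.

n = (z_α + z_β)² · [p₁(1−p₁) + p₂(1−p₂)] / (p₁ − p₂)²
  = (1.645 + 0.842)² · (0.47·0.53 + 0.38·0.62) / (0.09)²
  = (2.487)² · (0.2491 + 0.2356) / 0.0081
  = 6.1852 · 0.4847 / 0.0081
  = 370.12
Round up → n = 371 per group.

n = 371 per group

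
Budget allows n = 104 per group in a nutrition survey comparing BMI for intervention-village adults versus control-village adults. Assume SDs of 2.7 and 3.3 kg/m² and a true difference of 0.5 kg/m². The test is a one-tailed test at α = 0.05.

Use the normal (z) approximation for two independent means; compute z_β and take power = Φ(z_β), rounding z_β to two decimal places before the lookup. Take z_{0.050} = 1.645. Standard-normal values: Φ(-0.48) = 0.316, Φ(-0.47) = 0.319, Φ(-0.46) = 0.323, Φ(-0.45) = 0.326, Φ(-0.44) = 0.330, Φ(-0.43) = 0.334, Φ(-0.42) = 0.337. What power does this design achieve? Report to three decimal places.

Power ≈ 0.326

z_β = δ·√(n/(σ₁²+σ₂²)) − z_α
    = 0.5 · √(104/18.18) − 1.645
    = 0.5 · 2.39177 − 1.645
    = 1.1959 − 1.645 = -0.4491 → -0.45
Power = Φ(-0.45) = 0.326.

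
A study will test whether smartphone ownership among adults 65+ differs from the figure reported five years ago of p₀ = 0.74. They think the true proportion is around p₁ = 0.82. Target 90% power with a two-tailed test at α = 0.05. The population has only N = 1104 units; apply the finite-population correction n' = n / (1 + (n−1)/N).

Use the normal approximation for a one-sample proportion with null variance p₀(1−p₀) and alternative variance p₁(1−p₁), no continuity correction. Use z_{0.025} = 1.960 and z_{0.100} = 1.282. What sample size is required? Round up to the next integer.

n = 228

n = [z_{α/2}·√(p₀q₀) + z_β·√(p₁q₁)]² / (p₁ − p₀)²
  = [1.960·√(0.74·0.26) + 1.282·√(0.82·0.18)]² / (0.08)²
  = [1.960·0.4386 + 1.282·0.3842]² / 0.0064
  = [1.3523]² / 0.0064
  = 285.72
Finite-population correction (N = 1104): 285.72 / (1 + (285.72 − 1)/1104) = 227.14.
Round up → n = 228.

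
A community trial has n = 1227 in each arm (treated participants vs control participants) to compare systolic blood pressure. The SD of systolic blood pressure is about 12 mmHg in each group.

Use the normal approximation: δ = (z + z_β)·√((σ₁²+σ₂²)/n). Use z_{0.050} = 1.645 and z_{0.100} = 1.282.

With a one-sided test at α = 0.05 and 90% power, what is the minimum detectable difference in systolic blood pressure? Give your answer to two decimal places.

Minimum detectable difference ≈ 1.42 mmHg

δ = (z_α + z_β) · √((σ₁²+σ₂²)/n)
  = (1.645 + 1.282) · √(288/1227)
  = 2.927 · √0.23472
  = 2.927 · 0.4845
  = 1.4181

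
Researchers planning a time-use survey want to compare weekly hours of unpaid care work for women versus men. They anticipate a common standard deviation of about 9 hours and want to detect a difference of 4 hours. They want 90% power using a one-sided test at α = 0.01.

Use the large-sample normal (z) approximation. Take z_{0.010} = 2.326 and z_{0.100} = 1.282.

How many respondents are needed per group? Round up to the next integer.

n = (z_α + z_β)² · (σ₁² + σ₂²) / δ²
  = (2.326 + 1.282)² · (2·9² = 162) / 4²
  = 13.0177 · 162 / 16
  = 131.80
Round up → n = 132 per group.

n = 132 per group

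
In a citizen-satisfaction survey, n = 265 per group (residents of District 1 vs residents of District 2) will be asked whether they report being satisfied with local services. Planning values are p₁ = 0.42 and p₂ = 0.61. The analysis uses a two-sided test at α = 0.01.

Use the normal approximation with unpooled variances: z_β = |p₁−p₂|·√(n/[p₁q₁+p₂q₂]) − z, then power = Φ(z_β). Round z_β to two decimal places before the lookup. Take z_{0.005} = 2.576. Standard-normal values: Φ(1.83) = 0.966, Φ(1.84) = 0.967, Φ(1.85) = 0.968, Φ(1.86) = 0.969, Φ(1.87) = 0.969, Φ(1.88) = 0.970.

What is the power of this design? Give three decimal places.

Power ≈ 0.970

z_β = |p₁−p₂|·√(n/[p₁q₁+p₂q₂]) − z_{α/2}
    = 0.19 · √(265/0.4815) − 2.576
    = 0.19 · 23.4598 − 2.576
    = 4.4574 − 2.576 = 1.8814 → 1.88
Power = Φ(1.88) = 0.970.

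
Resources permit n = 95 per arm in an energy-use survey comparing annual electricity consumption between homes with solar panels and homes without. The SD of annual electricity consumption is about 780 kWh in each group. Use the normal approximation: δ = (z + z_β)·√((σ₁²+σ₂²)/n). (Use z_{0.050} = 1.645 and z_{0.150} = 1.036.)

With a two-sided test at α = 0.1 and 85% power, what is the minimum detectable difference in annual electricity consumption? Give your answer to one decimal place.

Minimum detectable difference ≈ 303.4 kWh

δ = (z_{α/2} + z_β) · √((σ₁²+σ₂²)/n)
  = (1.645 + 1.036) · √(1216800/95)
  = 2.681 · √12808.4
  = 2.681 · 113.1743
  = 303.4203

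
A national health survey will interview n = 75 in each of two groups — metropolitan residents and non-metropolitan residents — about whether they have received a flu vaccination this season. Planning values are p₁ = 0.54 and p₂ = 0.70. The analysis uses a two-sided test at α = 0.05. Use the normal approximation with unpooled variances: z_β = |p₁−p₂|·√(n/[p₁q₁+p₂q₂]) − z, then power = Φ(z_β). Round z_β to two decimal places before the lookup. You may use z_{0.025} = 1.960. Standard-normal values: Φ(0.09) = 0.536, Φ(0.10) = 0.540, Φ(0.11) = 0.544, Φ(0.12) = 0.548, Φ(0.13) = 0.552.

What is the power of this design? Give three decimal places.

Power ≈ 0.536

z_β = |p₁−p₂|·√(n/[p₁q₁+p₂q₂]) − z_{α/2}
    = 0.16 · √(75/0.4584) − 1.960
    = 0.16 · 12.7911 − 1.960
    = 2.0466 − 1.960 = 0.0866 → 0.09
Power = Φ(0.09) = 0.536.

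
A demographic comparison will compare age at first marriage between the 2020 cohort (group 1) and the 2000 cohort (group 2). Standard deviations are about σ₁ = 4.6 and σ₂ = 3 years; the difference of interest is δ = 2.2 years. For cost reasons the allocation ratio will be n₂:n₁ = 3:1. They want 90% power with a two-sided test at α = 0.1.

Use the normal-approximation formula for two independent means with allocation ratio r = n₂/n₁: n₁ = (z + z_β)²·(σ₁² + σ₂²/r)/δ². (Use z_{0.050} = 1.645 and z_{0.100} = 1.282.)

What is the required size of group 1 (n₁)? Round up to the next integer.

n₁ = (z_{α/2} + z_β)² · (σ₁² + σ₂²/r) / δ²
   = (1.645 + 1.282)² · (4.6² + 3²/3) / 2.2²
   = 8.5673 · (21.16 + 3) / 4.84
   = 8.5673 · 24.16 / 4.84
   = 42.77
Round up → n₁ = 43; n₂ = r·n₁ = 3 × 43 = 129.

n₁ = 43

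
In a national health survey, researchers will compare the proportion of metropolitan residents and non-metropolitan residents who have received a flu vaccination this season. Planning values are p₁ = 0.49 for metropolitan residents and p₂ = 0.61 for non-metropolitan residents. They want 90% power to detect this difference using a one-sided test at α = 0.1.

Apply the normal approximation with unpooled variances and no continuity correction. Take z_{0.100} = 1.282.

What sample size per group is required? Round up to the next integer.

n = (z_α + z_β)² · [p₁(1−p₁) + p₂(1−p₂)] / (p₁ − p₂)²
  = (1.282 + 1.282)² · (0.49·0.51 + 0.61·0.39) / (-0.12)²
  = (2.564)² · (0.2499 + 0.2379) / 0.0144
  = 6.5741 · 0.4878 / 0.0144
  = 222.70
Round up → n = 223 per group.

n = 223 per group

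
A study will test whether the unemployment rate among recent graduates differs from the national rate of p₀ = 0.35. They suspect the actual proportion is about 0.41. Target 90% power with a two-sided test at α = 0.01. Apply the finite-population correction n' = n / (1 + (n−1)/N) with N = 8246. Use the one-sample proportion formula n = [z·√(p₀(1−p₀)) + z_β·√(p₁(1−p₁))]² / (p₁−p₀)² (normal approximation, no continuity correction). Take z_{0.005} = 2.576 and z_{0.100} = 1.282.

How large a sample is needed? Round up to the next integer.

n = [z_{α/2}·√(p₀q₀) + z_β·√(p₁q₁)]² / (p₁ − p₀)²
  = [2.576·√(0.35·0.65) + 1.282·√(0.41·0.59)]² / (0.06)²
  = [2.576·0.4770 + 1.282·0.4918]² / 0.0036
  = [1.8592]² / 0.0036
  = 960.18
Finite-population correction (N = 8246): 960.18 / (1 + (960.18 − 1)/8246) = 860.13.
Round up → n = 861.

n = 861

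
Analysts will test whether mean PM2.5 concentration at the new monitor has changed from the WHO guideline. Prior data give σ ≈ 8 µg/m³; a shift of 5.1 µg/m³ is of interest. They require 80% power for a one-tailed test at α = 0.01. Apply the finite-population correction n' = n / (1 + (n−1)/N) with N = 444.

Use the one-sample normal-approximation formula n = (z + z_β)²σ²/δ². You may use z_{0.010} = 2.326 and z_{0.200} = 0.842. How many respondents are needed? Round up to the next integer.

n = 24

n = (z_α + z_β)² · σ² / δ²
  = (2.326 + 0.842)² · 8² / 5.1²
  = 10.0362 · 64 / 26.01
  = 24.70
Finite-population correction (N = 444): 24.70 / (1 + (24.70 − 1)/444) = 23.44.
Round up → n = 24.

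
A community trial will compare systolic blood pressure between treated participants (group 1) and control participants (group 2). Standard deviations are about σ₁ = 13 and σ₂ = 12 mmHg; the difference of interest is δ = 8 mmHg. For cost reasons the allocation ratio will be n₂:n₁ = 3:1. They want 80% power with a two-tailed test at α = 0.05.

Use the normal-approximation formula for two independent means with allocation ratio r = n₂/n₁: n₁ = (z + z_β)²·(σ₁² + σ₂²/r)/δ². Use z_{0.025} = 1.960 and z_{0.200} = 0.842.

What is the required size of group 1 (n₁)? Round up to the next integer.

n₁ = (z_{α/2} + z_β)² · (σ₁² + σ₂²/r) / δ²
   = (1.960 + 0.842)² · (13² + 12²/3) / 8²
   = 7.8512 · (169 + 48) / 64
   = 7.8512 · 217 / 64
   = 26.62
Round up → n₁ = 27; n₂ = r·n₁ = 3 × 27 = 81.

n₁ = 27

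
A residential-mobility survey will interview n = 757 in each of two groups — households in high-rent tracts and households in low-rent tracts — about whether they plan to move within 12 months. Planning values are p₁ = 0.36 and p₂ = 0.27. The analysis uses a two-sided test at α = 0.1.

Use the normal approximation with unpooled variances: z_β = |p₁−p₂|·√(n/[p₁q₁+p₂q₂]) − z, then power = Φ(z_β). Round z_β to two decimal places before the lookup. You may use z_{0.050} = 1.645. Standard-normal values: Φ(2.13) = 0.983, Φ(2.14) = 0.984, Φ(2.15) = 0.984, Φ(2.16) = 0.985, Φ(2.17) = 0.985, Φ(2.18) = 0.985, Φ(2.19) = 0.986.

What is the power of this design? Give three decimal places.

Power ≈ 0.984

z_β = |p₁−p₂|·√(n/[p₁q₁+p₂q₂]) − z_{α/2}
    = 0.09 · √(757/0.4275) − 1.645
    = 0.09 · 42.0804 − 1.645
    = 3.7872 − 1.645 = 2.1422 → 2.14
Power = Φ(2.14) = 0.984.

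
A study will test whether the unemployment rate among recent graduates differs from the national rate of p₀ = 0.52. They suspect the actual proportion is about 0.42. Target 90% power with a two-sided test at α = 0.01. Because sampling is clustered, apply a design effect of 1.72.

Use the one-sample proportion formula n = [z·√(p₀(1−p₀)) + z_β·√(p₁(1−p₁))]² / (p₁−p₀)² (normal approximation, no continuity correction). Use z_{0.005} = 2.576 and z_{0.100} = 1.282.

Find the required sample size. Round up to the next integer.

n = [z_{α/2}·√(p₀q₀) + z_β·√(p₁q₁)]² / (p₁ − p₀)²
  = [2.576·√(0.52·0.48) + 1.282·√(0.42·0.58)]² / (-0.10)²
  = [2.576·0.4996 + 1.282·0.4936]² / 0.0100
  = [1.9197]² / 0.0100
  = 368.53
Design effect: 1.72 × 368.53 = 633.87.
Round up → n = 634.

n = 634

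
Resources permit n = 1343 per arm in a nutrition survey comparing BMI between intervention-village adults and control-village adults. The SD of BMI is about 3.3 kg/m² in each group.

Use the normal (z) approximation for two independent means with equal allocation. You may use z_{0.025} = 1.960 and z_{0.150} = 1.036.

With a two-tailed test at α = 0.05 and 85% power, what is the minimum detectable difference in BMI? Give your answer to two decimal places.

Minimum detectable difference ≈ 0.38 kg/m²

δ = (z_{α/2} + z_β) · √((σ₁²+σ₂²)/n)
  = (1.960 + 1.036) · √(21.78/1343)
  = 2.996 · √0.01622
  = 2.996 · 0.1273
  = 0.3815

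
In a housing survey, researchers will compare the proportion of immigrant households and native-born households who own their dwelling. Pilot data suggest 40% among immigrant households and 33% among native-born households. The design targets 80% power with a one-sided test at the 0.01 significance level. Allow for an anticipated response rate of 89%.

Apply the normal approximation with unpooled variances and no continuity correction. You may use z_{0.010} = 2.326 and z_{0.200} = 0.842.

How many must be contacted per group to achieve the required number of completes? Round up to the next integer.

n = (z_α + z_β)² · [p₁(1−p₁) + p₂(1−p₂)] / (p₁ − p₂)²
  = (2.326 + 0.842)² · (0.40·0.60 + 0.33·0.67) / (0.07)²
  = (3.168)² · (0.2400 + 0.2211) / 0.0049
  = 10.0362 · 0.4611 / 0.0049
  = 944.43
Adjust for 89% response: 944.43 / 0.89 = 1061.16.
Round up → n = 1062 per group.

n = 1062 per group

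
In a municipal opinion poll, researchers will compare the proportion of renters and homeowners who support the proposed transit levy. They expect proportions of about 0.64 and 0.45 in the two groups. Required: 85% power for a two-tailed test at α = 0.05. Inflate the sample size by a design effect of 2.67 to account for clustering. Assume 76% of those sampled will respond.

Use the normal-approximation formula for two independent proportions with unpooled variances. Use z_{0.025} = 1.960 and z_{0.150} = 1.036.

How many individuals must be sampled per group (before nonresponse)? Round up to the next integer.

n = (z_{α/2} + z_β)² · [p₁(1−p₁) + p₂(1−p₂)] / (p₁ − p₂)²
  = (1.960 + 1.036)² · (0.64·0.36 + 0.45·0.55) / (0.19)²
  = (2.996)² · (0.2304 + 0.2475) / 0.0361
  = 8.9760 · 0.4779 / 0.0361
  = 118.83
Design effect: 2.67 × 118.83 = 317.27.
Adjust for 76% response: 317.27 / 0.76 = 417.46.
Round up → n = 418 per group.

n = 418 per group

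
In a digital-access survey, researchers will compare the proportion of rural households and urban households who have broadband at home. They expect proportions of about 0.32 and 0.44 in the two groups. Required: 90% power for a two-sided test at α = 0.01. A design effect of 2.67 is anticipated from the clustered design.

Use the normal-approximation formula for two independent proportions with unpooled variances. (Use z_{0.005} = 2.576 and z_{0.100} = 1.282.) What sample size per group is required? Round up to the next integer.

n = 1281 per group

n = (z_{α/2} + z_β)² · [p₁(1−p₁) + p₂(1−p₂)] / (p₁ − p₂)²
  = (2.576 + 1.282)² · (0.32·0.68 + 0.44·0.56) / (-0.12)²
  = (3.858)² · (0.2176 + 0.2464) / 0.0144
  = 14.8842 · 0.4640 / 0.0144
  = 479.60
Design effect: 2.67 × 479.60 = 1280.53.
Round up → n = 1281 per group.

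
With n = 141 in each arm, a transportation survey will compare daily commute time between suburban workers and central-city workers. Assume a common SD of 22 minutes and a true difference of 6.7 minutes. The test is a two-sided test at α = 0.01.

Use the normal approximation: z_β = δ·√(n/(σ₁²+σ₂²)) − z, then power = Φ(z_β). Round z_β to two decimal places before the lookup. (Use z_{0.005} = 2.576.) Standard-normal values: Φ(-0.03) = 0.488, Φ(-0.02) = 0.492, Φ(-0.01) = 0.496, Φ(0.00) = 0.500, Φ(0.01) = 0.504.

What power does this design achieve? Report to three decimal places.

Power ≈ 0.492

z_β = δ·√(n/(σ₁²+σ₂²)) − z_{α/2}
    = 6.7 · √(141/968) − 2.576
    = 6.7 · 0.38166 − 2.576
    = 2.5571 − 2.576 = -0.0189 → -0.02
Power = Φ(-0.02) = 0.492.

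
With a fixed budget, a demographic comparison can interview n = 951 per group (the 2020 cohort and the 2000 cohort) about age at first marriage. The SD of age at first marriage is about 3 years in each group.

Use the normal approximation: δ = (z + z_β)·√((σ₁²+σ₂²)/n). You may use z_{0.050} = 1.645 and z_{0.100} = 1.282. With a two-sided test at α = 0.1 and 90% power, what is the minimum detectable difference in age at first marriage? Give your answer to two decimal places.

Minimum detectable difference ≈ 0.40 years

δ = (z_{α/2} + z_β) · √((σ₁²+σ₂²)/n)
  = (1.645 + 1.282) · √(18/951)
  = 2.927 · √0.01893
  = 2.927 · 0.1376
  = 0.4027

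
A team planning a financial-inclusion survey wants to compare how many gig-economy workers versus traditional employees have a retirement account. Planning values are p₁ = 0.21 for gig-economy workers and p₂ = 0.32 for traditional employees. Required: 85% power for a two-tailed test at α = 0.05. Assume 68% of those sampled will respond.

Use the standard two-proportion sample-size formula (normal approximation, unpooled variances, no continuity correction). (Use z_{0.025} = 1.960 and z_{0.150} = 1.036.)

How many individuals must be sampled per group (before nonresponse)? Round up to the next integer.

n = 419 per group

n = (z_{α/2} + z_β)² · [p₁(1−p₁) + p₂(1−p₂)] / (p₁ − p₂)²
  = (1.960 + 1.036)² · (0.21·0.79 + 0.32·0.68) / (-0.11)²
  = (2.996)² · (0.1659 + 0.2176) / 0.0121
  = 8.9760 · 0.3835 / 0.0121
  = 284.49
Adjust for 68% response: 284.49 / 0.68 = 418.36.
Round up → n = 419 per group.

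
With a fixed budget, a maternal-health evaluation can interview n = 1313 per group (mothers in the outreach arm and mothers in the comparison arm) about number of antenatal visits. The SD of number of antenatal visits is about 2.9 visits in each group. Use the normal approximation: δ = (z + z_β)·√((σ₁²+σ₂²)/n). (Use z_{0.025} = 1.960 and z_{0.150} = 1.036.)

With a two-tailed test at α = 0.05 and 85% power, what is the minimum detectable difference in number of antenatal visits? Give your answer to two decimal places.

Minimum detectable difference ≈ 0.34 visits

δ = (z_{α/2} + z_β) · √((σ₁²+σ₂²)/n)
  = (1.960 + 1.036) · √(16.82/1313)
  = 2.996 · √0.01281
  = 2.996 · 0.1132
  = 0.3391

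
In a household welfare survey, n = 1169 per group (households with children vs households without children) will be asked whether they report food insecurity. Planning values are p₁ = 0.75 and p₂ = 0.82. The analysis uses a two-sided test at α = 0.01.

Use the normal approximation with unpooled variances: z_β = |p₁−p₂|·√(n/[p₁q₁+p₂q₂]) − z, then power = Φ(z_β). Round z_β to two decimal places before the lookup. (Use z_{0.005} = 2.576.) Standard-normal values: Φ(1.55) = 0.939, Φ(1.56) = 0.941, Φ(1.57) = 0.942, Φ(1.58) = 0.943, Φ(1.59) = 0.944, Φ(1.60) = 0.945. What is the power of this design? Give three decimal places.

Power ≈ 0.941

z_β = |p₁−p₂|·√(n/[p₁q₁+p₂q₂]) − z_{α/2}
    = 0.07 · √(1169/0.3351) − 2.576
    = 0.07 · 59.0636 − 2.576
    = 4.1345 − 2.576 = 1.5585 → 1.56
Power = Φ(1.56) = 0.941.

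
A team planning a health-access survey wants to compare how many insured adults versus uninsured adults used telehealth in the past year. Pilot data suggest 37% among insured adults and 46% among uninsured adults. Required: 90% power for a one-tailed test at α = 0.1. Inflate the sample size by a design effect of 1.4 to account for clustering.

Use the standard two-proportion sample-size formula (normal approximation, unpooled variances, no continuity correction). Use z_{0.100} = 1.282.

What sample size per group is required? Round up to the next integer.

n = (z_α + z_β)² · [p₁(1−p₁) + p₂(1−p₂)] / (p₁ − p₂)²
  = (1.282 + 1.282)² · (0.37·0.63 + 0.46·0.54) / (-0.09)²
  = (2.564)² · (0.2331 + 0.2484) / 0.0081
  = 6.5741 · 0.4815 / 0.0081
  = 390.79
Design effect: 1.4 × 390.79 = 547.11.
Round up → n = 548 per group.

n = 548 per group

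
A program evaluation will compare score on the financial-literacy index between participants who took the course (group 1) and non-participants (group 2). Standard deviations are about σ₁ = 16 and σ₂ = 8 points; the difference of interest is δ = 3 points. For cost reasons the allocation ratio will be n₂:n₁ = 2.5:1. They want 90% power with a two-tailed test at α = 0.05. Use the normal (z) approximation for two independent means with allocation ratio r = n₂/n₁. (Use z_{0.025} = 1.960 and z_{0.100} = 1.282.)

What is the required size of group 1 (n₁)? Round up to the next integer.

n₁ = 329

n₁ = (z_{α/2} + z_β)² · (σ₁² + σ₂²/r) / δ²
   = (1.960 + 1.282)² · (16² + 8²/2.5) / 3²
   = 10.5106 · (256 + 25.6) / 9
   = 10.5106 · 281.6 / 9
   = 328.86
Round up → n₁ = 329; n₂ = r·n₁ = 2.5 × 329 = 823.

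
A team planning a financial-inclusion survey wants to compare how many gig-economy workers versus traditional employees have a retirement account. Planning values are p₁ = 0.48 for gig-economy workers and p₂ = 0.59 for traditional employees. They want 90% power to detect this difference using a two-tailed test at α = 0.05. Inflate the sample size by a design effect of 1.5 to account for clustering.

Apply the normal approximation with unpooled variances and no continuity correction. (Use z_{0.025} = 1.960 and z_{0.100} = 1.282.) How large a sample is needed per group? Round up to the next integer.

n = 641 per group

n = (z_{α/2} + z_β)² · [p₁(1−p₁) + p₂(1−p₂)] / (p₁ − p₂)²
  = (1.960 + 1.282)² · (0.48·0.52 + 0.59·0.41) / (-0.11)²
  = (3.242)² · (0.2496 + 0.2419) / 0.0121
  = 10.5106 · 0.4915 / 0.0121
  = 426.94
Design effect: 1.5 × 426.94 = 640.41.
Round up → n = 641 per group.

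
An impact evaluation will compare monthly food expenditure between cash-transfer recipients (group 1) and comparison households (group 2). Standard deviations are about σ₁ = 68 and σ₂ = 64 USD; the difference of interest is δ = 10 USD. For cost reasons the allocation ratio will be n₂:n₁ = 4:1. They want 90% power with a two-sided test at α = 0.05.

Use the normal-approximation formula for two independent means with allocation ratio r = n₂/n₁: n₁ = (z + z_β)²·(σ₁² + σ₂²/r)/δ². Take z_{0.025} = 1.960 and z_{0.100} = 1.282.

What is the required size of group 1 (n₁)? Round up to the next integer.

n₁ = 594

n₁ = (z_{α/2} + z_β)² · (σ₁² + σ₂²/r) / δ²
   = (1.960 + 1.282)² · (68² + 64²/4) / 10²
   = 10.5106 · (4624 + 1024) / 100
   = 10.5106 · 5648 / 100
   = 593.64
Round up → n₁ = 594; n₂ = r·n₁ = 4 × 594 = 2376.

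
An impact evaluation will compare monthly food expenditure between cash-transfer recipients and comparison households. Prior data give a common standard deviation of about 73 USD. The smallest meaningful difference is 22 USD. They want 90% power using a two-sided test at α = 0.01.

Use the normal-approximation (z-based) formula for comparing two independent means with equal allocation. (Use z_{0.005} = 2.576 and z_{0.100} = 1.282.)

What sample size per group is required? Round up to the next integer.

n = (z_{α/2} + z_β)² · (σ₁² + σ₂²) / δ²
  = (2.576 + 1.282)² · (2·73² = 10658) / 22²
  = 14.8842 · 10658 / 484
  = 327.76
Round up → n = 328 per group.

n = 328 per group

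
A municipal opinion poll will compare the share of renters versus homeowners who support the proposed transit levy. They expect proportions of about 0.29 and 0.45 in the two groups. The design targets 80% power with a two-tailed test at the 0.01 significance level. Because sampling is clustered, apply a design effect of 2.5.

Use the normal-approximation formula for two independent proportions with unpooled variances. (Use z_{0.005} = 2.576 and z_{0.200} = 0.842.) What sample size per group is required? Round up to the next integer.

n = (z_{α/2} + z_β)² · [p₁(1−p₁) + p₂(1−p₂)] / (p₁ − p₂)²
  = (2.576 + 0.842)² · (0.29·0.71 + 0.45·0.55) / (-0.16)²
  = (3.418)² · (0.2059 + 0.2475) / 0.0256
  = 11.6827 · 0.4534 / 0.0256
  = 206.91
Design effect: 2.5 × 206.91 = 517.28.
Round up → n = 518 per group.

n = 518 per group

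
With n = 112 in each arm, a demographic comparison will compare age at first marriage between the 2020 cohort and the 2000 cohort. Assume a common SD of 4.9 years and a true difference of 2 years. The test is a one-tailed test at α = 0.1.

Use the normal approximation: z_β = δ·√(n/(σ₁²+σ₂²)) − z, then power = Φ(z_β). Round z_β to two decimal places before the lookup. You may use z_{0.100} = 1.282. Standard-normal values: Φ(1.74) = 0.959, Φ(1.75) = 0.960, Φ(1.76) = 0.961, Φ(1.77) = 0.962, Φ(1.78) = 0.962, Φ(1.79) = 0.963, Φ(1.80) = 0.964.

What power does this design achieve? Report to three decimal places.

Power ≈ 0.962

z_β = δ·√(n/(σ₁²+σ₂²)) − z_α
    = 2 · √(112/48.02) − 1.282
    = 2 · 1.52721 − 1.282
    = 3.0544 − 1.282 = 1.7724 → 1.77
Power = Φ(1.77) = 0.962.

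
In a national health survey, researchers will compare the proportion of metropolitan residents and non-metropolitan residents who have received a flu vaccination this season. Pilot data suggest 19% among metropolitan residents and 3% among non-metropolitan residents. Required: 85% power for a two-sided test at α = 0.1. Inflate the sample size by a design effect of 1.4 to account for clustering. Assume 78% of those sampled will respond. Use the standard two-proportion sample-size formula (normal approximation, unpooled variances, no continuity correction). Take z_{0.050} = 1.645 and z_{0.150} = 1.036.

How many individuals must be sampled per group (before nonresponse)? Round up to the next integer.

n = (z_{α/2} + z_β)² · [p₁(1−p₁) + p₂(1−p₂)] / (p₁ − p₂)²
  = (1.645 + 1.036)² · (0.19·0.81 + 0.03·0.97) / (0.16)²
  = (2.681)² · (0.1539 + 0.0291) / 0.0256
  = 7.1878 · 0.1830 / 0.0256
  = 51.38
Design effect: 1.4 × 51.38 = 71.93.
Adjust for 78% response: 71.93 / 0.78 = 92.22.
Round up → n = 93 per group.

n = 93 per group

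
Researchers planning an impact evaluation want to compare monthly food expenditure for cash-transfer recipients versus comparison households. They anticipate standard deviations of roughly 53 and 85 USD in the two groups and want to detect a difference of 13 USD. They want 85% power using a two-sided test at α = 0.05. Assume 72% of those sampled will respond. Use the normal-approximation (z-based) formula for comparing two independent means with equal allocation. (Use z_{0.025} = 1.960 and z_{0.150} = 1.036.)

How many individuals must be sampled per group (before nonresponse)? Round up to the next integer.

n = (z_{α/2} + z_β)² · (σ₁² + σ₂²) / δ²
  = (1.960 + 1.036)² · (53² + 85² = 10034) / 13²
  = 8.9760 · 10034 / 169
  = 532.93
Adjust for 72% response: 532.93 / 0.72 = 740.18.
Round up → n = 741 per group.

n = 741 per group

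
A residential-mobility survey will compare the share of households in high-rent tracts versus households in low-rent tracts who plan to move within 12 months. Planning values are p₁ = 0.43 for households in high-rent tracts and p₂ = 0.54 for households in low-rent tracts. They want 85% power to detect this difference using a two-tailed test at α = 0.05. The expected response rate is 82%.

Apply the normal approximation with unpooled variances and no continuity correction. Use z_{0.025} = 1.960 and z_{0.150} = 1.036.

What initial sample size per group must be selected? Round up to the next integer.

n = 447 per group

n = (z_{α/2} + z_β)² · [p₁(1−p₁) + p₂(1−p₂)] / (p₁ − p₂)²
  = (1.960 + 1.036)² · (0.43·0.57 + 0.54·0.46) / (-0.11)²
  = (2.996)² · (0.2451 + 0.2484) / 0.0121
  = 8.9760 · 0.4935 / 0.0121
  = 366.09
Adjust for 82% response: 366.09 / 0.82 = 446.45.
Round up → n = 447 per group.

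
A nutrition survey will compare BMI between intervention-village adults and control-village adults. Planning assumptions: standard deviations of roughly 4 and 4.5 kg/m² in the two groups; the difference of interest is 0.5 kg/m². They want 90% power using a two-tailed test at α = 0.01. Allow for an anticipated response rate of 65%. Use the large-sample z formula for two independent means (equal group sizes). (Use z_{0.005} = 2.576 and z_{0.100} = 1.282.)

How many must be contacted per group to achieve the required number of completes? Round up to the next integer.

n = 3321 per group

n = (z_{α/2} + z_β)² · (σ₁² + σ₂²) / δ²
  = (2.576 + 1.282)² · (4² + 4.5² = 36.25) / 0.5²
  = 14.8842 · 36.25 / 0.25
  = 2158.20
Adjust for 65% response: 2158.20 / 0.65 = 3320.31.
Round up → n = 3321 per group.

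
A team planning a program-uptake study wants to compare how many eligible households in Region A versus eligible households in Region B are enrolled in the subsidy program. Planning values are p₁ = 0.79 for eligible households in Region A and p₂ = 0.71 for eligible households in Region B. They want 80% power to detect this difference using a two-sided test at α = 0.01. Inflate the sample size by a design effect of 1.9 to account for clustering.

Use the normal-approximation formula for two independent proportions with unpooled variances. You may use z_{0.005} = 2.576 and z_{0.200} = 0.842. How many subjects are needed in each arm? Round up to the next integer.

n = (z_{α/2} + z_β)² · [p₁(1−p₁) + p₂(1−p₂)] / (p₁ − p₂)²
  = (2.576 + 0.842)² · (0.79·0.21 + 0.71·0.29) / (0.08)²
  = (3.418)² · (0.1659 + 0.2059) / 0.0064
  = 11.6827 · 0.3718 / 0.0064
  = 678.69
Design effect: 1.9 × 678.69 = 1289.52.
Round up → n = 1290 per group.

n = 1290 per group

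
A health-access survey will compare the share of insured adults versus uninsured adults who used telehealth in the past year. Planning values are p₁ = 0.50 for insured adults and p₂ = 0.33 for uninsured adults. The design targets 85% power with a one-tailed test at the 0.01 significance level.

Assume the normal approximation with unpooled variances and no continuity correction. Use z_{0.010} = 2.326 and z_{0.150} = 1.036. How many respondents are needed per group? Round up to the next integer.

n = 185 per group

n = (z_α + z_β)² · [p₁(1−p₁) + p₂(1−p₂)] / (p₁ − p₂)²
  = (2.326 + 1.036)² · (0.50·0.50 + 0.33·0.67) / (0.17)²
  = (3.362)² · (0.2500 + 0.2211) / 0.0289
  = 11.3030 · 0.4711 / 0.0289
  = 184.25
Round up → n = 185 per group.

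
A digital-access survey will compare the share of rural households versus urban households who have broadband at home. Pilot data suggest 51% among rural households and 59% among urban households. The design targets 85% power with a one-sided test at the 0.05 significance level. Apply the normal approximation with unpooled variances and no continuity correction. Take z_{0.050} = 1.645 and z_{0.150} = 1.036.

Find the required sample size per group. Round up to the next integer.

n = 553 per group

n = (z_α + z_β)² · [p₁(1−p₁) + p₂(1−p₂)] / (p₁ − p₂)²
  = (1.645 + 1.036)² · (0.51·0.49 + 0.59·0.41) / (-0.08)²
  = (2.681)² · (0.2499 + 0.2419) / 0.0064
  = 7.1878 · 0.4918 / 0.0064
  = 552.33
Round up → n = 553 per group.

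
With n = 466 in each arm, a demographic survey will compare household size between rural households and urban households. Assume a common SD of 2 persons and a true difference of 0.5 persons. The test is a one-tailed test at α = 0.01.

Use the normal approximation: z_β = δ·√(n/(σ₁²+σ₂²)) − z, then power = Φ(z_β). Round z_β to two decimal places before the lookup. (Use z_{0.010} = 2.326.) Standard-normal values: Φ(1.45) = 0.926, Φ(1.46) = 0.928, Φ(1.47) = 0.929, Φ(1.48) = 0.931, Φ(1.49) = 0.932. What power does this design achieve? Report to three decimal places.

Power ≈ 0.932

z_β = δ·√(n/(σ₁²+σ₂²)) − z_α
    = 0.5 · √(466/8) − 2.326
    = 0.5 · 7.63217 − 2.326
    = 3.8161 − 2.326 = 1.4901 → 1.49
Power = Φ(1.49) = 0.932.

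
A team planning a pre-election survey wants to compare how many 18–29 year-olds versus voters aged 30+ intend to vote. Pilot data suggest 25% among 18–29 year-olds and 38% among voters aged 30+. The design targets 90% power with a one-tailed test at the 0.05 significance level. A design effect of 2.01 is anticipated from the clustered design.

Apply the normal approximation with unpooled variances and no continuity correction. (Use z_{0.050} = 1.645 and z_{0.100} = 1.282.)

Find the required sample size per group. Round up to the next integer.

n = (z_α + z_β)² · [p₁(1−p₁) + p₂(1−p₂)] / (p₁ − p₂)²
  = (1.645 + 1.282)² · (0.25·0.75 + 0.38·0.62) / (-0.13)²
  = (2.927)² · (0.1875 + 0.2356) / 0.0169
  = 8.5673 · 0.4231 / 0.0169
  = 214.49
Design effect: 2.01 × 214.49 = 431.12.
Round up → n = 432 per group.

n = 432 per group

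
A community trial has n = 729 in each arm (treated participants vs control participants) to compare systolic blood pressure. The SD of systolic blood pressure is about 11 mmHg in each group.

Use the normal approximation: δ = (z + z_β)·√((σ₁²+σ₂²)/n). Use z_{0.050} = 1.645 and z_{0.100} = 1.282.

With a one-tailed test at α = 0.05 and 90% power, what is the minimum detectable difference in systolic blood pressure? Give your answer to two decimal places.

Minimum detectable difference ≈ 1.69 mmHg

δ = (z_α + z_β) · √((σ₁²+σ₂²)/n)
  = (1.645 + 1.282) · √(242/729)
  = 2.927 · √0.33196
  = 2.927 · 0.5762
  = 1.6864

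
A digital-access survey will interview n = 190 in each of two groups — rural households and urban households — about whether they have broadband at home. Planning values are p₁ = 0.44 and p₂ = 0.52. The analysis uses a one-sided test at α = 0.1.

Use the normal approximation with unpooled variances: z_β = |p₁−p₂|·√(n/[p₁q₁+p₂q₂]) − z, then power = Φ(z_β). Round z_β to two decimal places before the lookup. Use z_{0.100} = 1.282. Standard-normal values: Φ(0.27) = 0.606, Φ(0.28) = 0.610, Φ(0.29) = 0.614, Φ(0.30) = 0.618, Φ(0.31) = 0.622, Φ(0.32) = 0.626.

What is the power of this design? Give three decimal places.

Power ≈ 0.610

z_β = |p₁−p₂|·√(n/[p₁q₁+p₂q₂]) − z_α
    = 0.08 · √(190/0.4960) − 1.282
    = 0.08 · 19.5720 − 1.282
    = 1.5658 − 1.282 = 0.2838 → 0.28
Power = Φ(0.28) = 0.610.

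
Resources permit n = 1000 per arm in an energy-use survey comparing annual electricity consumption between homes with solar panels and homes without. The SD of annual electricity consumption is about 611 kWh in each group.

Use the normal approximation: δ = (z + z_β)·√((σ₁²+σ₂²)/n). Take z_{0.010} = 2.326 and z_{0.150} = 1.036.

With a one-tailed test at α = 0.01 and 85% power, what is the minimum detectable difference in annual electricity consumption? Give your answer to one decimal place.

Minimum detectable difference ≈ 91.9 kWh

δ = (z_α + z_β) · √((σ₁²+σ₂²)/n)
  = (2.326 + 1.036) · √(746642/1000)
  = 3.362 · √746.642
  = 3.362 · 27.3248
  = 91.8658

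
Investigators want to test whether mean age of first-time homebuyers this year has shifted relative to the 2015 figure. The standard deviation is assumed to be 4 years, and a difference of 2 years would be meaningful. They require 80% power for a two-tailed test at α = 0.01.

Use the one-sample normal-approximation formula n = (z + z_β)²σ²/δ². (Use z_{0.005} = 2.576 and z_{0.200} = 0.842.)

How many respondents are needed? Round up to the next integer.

n = 47

n = (z_{α/2} + z_β)² · σ² / δ²
  = (2.576 + 0.842)² · 4² / 2²
  = 11.6827 · 16 / 4
  = 46.73
Round up → n = 47.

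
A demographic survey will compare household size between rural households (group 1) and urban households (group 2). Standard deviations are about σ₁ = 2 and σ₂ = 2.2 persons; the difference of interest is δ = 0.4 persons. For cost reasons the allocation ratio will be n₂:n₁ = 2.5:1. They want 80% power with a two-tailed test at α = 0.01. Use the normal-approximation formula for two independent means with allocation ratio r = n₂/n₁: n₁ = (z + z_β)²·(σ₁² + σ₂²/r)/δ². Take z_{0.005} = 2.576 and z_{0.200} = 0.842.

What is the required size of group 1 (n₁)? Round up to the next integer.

n₁ = (z_{α/2} + z_β)² · (σ₁² + σ₂²/r) / δ²
   = (2.576 + 0.842)² · (2² + 2.2²/2.5) / 0.4²
   = 11.6827 · (4 + 1.936) / 0.16
   = 11.6827 · 5.936 / 0.16
   = 433.43
Round up → n₁ = 434; n₂ = r·n₁ = 2.5 × 434 = 1085.

n₁ = 434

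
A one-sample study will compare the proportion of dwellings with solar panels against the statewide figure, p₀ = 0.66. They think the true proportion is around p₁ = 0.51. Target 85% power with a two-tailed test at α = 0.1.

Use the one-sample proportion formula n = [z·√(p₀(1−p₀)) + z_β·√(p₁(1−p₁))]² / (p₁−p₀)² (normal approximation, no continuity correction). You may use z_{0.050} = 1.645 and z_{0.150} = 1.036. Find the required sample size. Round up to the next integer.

n = [z_{α/2}·√(p₀q₀) + z_β·√(p₁q₁)]² / (p₁ − p₀)²
  = [1.645·√(0.66·0.34) + 1.036·√(0.51·0.49)]² / (-0.15)²
  = [1.645·0.4737 + 1.036·0.4999]² / 0.0225
  = [1.2971]² / 0.0225
  = 74.78
Round up → n = 75.

n = 75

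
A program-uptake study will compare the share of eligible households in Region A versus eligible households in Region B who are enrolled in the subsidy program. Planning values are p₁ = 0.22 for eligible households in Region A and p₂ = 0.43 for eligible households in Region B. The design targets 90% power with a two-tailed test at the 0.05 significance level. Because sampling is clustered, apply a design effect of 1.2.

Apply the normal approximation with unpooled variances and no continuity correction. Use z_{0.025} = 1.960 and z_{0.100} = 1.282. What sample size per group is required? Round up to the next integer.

n = 120 per group

n = (z_{α/2} + z_β)² · [p₁(1−p₁) + p₂(1−p₂)] / (p₁ − p₂)²
  = (1.960 + 1.282)² · (0.22·0.78 + 0.43·0.57) / (-0.21)²
  = (3.242)² · (0.1716 + 0.2451) / 0.0441
  = 10.5106 · 0.4167 / 0.0441
  = 99.31
Design effect: 1.2 × 99.31 = 119.18.
Round up → n = 120 per group.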